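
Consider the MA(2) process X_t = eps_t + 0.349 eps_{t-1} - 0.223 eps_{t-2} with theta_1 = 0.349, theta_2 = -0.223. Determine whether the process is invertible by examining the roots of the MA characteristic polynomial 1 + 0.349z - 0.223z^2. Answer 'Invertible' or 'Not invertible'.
\text{Invertible}

The MA(q) characteristic polynomial is P(z) = 1 + 0.349z - 0.223z^2.
Invertibility requires all roots to lie outside the unit circle, i.e. |z| > 1 for every root.
Set 1 + (0.349) z + (-0.223) z^2 = 0, i.e. a z^2 + b z + c = 0 with a = -0.223, b = 0.349, c = 1.
Discriminant D = b^2 - 4ac = (0.349)^2 - 4*(-0.223)*1 = 0.121801 - (-0.892) = 1.013801.
D >= 0, so the roots are real: z = (-b +/- sqrt(D)) / (2a) = (-0.349 +/- 1.006877) / (-0.446).
  z_1 = (-0.349 + 1.006877) / (-0.446) = -1.4751,   |z_1| = 1.4751.
  z_2 = (-0.349 - 1.006877) / (-0.446) = 3.0401,   |z_2| = 3.0401.
Moduli of all roots: 1.4751, 3.0401.
All moduli strictly greater than 1? Yes.
Verdict: Invertible.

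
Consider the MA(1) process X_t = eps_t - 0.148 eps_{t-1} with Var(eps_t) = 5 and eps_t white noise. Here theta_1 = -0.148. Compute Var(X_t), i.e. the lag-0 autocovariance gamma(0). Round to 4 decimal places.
\gamma(0) = 5.1095

For an MA(q) process X_t = eps_t + sum_i theta_i eps_{t-i} with
Var(eps_t) = sigma^2, the variance is
  gamma(0) = sigma^2 * (1 + sum_i theta_i^2).
  sum_i theta_i^2 = (-0.148)^2 = 0.021904.
  gamma(0) = 5 * (1 + 0.021904) = 5 * 1.021904 = 5.10952, which rounds to 5.1095.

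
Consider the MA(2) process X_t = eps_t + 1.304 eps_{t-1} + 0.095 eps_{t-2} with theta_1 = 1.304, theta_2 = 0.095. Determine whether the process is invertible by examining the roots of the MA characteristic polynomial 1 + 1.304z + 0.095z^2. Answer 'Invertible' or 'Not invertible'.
\text{Not invertible}

The MA(q) characteristic polynomial is P(z) = 1 + 1.304z + 0.095z^2.
Invertibility requires all roots to lie outside the unit circle, i.e. |z| > 1 for every root.
Set 1 + (1.304) z + (0.095) z^2 = 0, i.e. a z^2 + b z + c = 0 with a = 0.095, b = 1.304, c = 1.
Discriminant D = b^2 - 4ac = (1.304)^2 - 4*(0.095)*1 = 1.700416 - (0.38) = 1.320416.
D >= 0, so the roots are real: z = (-b +/- sqrt(D)) / (2a) = (-1.304 +/- 1.149094) / (0.19).
  z_1 = (-1.304 + 1.149094) / (0.19) = -0.8153,   |z_1| = 0.8153.
  z_2 = (-1.304 - 1.149094) / (0.19) = -12.911,   |z_2| = 12.911.
Moduli of all roots: 0.8153, 12.9110.
All moduli strictly greater than 1? No.
Verdict: Not invertible.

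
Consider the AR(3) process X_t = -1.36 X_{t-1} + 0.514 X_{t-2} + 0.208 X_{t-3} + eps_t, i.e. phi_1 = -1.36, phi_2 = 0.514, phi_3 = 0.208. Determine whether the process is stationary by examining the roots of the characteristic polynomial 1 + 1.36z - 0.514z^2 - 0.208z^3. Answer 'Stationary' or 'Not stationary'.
\text{Not stationary}

The AR(p) characteristic polynomial is P(z) = 1 + 1.36z - 0.514z^2 - 0.208z^3.
Stationarity requires all roots to lie outside the unit circle, i.e. |z| > 1 for every root.
Degree 3: look for a simple real root z0 first, then factor out (1 - z/z0) and solve the remaining quadratic.
Testing z0 = -0.625: P(-0.625) = 1 + (1.36)(-0.625) + (-0.514)(-0.625)^2 + (-0.208)(-0.625)^3
  = 1 + (-0.85) + (-0.200781) + (0.050781) = 0.  So z_0 = -0.625 is a root, |z_0| = 0.625.
Divide out the factor (1 + 1.6 z) = (1 - z/z0) (since 1/z0 = -1.6):
  P(z) = (1 + 1.6 z)(1 + (-0.24) z + (-0.13) z^2)
  [check: z-coef -0.24 - (-1.6) = 1.36; z^2-coef -0.13 - (-1.6)(-0.24) = -0.514; z^3-coef -(-1.6)(-0.13) = -0.208.]
Remaining roots from the quadratic factor 1 + (-0.24) z + (-0.13) z^2:
  Set 1 + (-0.24) z + (-0.13) z^2 = 0, i.e. a z^2 + b z + c = 0 with a = -0.13, b = -0.24, c = 1.
  Discriminant D = b^2 - 4ac = (-0.24)^2 - 4*(-0.13)*1 = 0.0576 - (-0.52) = 0.5776.
  D >= 0, so the roots are real: z = (-b +/- sqrt(D)) / (2a) = (0.24 +/- 0.76) / (-0.26).
    z_1 = (0.24 + 0.76) / (-0.26) = -3.8462,   |z_1| = 3.8462.
    z_2 = (0.24 - 0.76) / (-0.26) = 2,   |z_2| = 2.
Moduli of all roots: 0.6250, 3.8462, 2.0000.
All moduli strictly greater than 1? No.
Verdict: Not stationary.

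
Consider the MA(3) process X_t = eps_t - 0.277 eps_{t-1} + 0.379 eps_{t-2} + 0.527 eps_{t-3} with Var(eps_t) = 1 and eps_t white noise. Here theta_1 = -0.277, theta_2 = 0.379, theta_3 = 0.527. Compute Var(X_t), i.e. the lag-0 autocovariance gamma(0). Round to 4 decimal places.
\gamma(0) = 1.4981

For an MA(q) process X_t = eps_t + sum_i theta_i eps_{t-i} with
Var(eps_t) = sigma^2, the variance is
  gamma(0) = sigma^2 * (1 + sum_i theta_i^2).
  sum_i theta_i^2 = (-0.277)^2 + (0.379)^2 + (0.527)^2 = 0.076729 + 0.143641 + 0.277729 = 0.498099.
  gamma(0) = 1 * (1 + 0.498099) = 1 * 1.498099 = 1.498099, which rounds to 1.4981.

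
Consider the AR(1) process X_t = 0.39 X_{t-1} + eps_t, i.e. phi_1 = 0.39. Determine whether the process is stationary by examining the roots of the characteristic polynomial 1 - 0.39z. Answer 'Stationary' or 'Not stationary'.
\text{Stationary}

The AR(p) characteristic polynomial is P(z) = 1 - 0.39z.
Stationarity requires all roots to lie outside the unit circle, i.e. |z| > 1 for every root.
This is linear in z: 1 + (-0.39) z = 0  =>  z = -1/(-0.39) = 2.564103,  |z| = 2.564103.
Moduli of all roots: 2.5641.
All moduli strictly greater than 1? Yes.
Verdict: Stationary.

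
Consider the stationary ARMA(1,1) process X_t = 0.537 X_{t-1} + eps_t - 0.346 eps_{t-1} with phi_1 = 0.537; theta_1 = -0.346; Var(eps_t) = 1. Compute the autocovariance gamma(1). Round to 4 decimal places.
\gamma(1) = 0.2185

Multiply the model equation by X_{t-k} and take expectations. With theta_0 = psi_0 = 1 and psi_j the MA(infinity) weights, this gives
  gamma(k) - sum_i phi_i gamma(k-i) = c_k,
  c_k = sigma^2 * sum_{j=k..q} theta_j psi_{j-k}   (c_k = 0 for k > q),
using gamma(-m) = gamma(m).
psi-weights needed (psi_j = theta_j + sum_i phi_i psi_{j-i}):
  psi_1 = theta_1 + phi_1 = -0.346 + (0.537) = 0.191
Right-hand sides:
  c_0 = sigma^2 (1 + theta_1 psi_1) = 1 * (1 + (-0.346)(0.191)) = 1 * 0.933914 = 0.933914
  c_1 = sigma^2 theta_1 = 1 * (-0.346) = -0.346
  c_2 = 0
Equations for k = 0 and k = 1 (AR order 1):
  gamma(0) = phi_1 gamma(1) + c_0
  gamma(1) = phi_1 gamma(0) + c_1
Substituting the second into the first: gamma(0) (1 - phi_1^2) = c_0 + phi_1 c_1, so
  gamma(0) = (c_0 + phi_1 c_1) / (1 - phi_1^2) = (0.933914 + (0.537)(-0.346)) / (1 - (0.537)^2) = 0.748112 / 0.711631 = 1.051264.
  gamma(1) = phi_1 gamma(0) + c_1 = (0.537)(1.051264) + (-0.346) = 0.218529.
Therefore gamma(1) = 0.2185 (to 4 decimal places).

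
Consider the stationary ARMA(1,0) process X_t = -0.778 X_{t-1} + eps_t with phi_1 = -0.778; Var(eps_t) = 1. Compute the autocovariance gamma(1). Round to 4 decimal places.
\gamma(1) = -1.9710

Multiply the model equation by X_{t-k} and take expectations. With theta_0 = psi_0 = 1 and psi_j the MA(infinity) weights, this gives
  gamma(k) - sum_i phi_i gamma(k-i) = c_k,
  c_k = sigma^2 * sum_{j=k..q} theta_j psi_{j-k}   (c_k = 0 for k > q),
using gamma(-m) = gamma(m).
Pure AR (q = 0): c_0 = sigma^2 = 1, c_k = 0 for k >= 1.
Equations for k = 0 and k = 1 (AR order 1):
  gamma(0) = phi_1 gamma(1) + c_0
  gamma(1) = phi_1 gamma(0) + c_1
Substituting the second into the first: gamma(0) (1 - phi_1^2) = c_0 + phi_1 c_1, so
  gamma(0) = c_0 / (1 - phi_1^2) = 1 / (1 - (-0.778)^2) = 1 / 0.394716 = 2.533467.
  gamma(1) = phi_1 gamma(0) = (-0.778)(2.533467) = -1.971037.
Therefore gamma(1) = -1.9710 (to 4 decimal places).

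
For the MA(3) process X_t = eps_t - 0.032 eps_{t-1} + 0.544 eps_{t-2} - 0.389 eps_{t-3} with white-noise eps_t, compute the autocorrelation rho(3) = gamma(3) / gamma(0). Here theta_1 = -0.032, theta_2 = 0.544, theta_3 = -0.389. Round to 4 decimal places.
\rho(3) = -0.2686

For an MA(q) process with theta_0 = 1, the autocovariance is
  gamma(k) = sigma^2 * sum_{i=0..q-k} theta_i * theta_{i+k},
and rho(k) = gamma(k) / gamma(0). Sigma^2 cancels.
  numerator   = (1)*(-0.389) = -0.389.
  denominator = (1)^2 + (-0.032)^2 + (0.544)^2 + (-0.389)^2 = 1.448281.
  rho(3) = -0.389 / 1.448281 = -0.2686.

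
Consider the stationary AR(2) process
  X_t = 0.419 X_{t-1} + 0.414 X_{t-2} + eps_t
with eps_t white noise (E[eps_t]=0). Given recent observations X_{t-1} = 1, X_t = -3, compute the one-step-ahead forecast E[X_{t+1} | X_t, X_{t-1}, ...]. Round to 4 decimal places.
E[X_{t+1} \mid \mathcal F_t] = -0.8430

For an AR(p) model X_t = c + sum_i phi_i X_{t-i} + eps_t, the
one-step-ahead conditional mean is
  E[X_{t+1} | X_t, ...] = c + sum_i phi_i X_{t+1-i}.
Substitute known values:
  E[X_{t+1} | ...] = (0.419) * (-3) + (0.414) * (1)
                   = -0.8430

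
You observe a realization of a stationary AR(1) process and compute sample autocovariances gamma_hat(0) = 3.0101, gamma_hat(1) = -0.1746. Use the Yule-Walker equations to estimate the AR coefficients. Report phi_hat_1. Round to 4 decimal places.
\hat\phi_{1} = -0.0580

The Yule-Walker equations for an AR(p) process read, in matrix form,
  Gamma_p phi = r_p,   with   (Gamma_p)_{ij} = gamma(|i - j|),
                       (r_p)_i = gamma(i),   i,j = 1..p.
Substitute the sample gammas (Toeplitz matrix and right-hand side of size 1):
  Gamma_p = [[3.0101]]
  r_p     = [-0.1746]
With p = 1 this is the single equation gamma(0) phi_1 = gamma(1):
  phi_hat_1 = gamma(1) / gamma(0) = -0.1746 / 3.0101 = -0.0580.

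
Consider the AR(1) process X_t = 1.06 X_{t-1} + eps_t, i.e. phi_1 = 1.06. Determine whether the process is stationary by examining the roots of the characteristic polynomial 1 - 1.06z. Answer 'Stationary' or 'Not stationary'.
\text{Not stationary}

The AR(p) characteristic polynomial is P(z) = 1 - 1.06z.
Stationarity requires all roots to lie outside the unit circle, i.e. |z| > 1 for every root.
This is linear in z: 1 + (-1.06) z = 0  =>  z = -1/(-1.06) = 0.943396,  |z| = 0.943396.
Moduli of all roots: 0.9434.
All moduli strictly greater than 1? No.
Verdict: Not stationary.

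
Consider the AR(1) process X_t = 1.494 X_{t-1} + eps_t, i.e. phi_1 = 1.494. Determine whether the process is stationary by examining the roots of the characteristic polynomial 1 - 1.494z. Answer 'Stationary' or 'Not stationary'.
\text{Not stationary}

The AR(p) characteristic polynomial is P(z) = 1 - 1.494z.
Stationarity requires all roots to lie outside the unit circle, i.e. |z| > 1 for every root.
This is linear in z: 1 + (-1.494) z = 0  =>  z = -1/(-1.494) = 0.669344,  |z| = 0.669344.
Moduli of all roots: 0.6693.
All moduli strictly greater than 1? No.
Verdict: Not stationary.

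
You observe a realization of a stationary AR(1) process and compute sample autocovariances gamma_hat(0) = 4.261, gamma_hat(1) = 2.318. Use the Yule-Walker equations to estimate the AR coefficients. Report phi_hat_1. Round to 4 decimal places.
\hat\phi_{1} = 0.5440

The Yule-Walker equations for an AR(p) process read, in matrix form,
  Gamma_p phi = r_p,   with   (Gamma_p)_{ij} = gamma(|i - j|),
                       (r_p)_i = gamma(i),   i,j = 1..p.
Substitute the sample gammas (Toeplitz matrix and right-hand side of size 1):
  Gamma_p = [[4.261]]
  r_p     = [2.318]
With p = 1 this is the single equation gamma(0) phi_1 = gamma(1):
  phi_hat_1 = gamma(1) / gamma(0) = 2.318 / 4.261 = 0.5440.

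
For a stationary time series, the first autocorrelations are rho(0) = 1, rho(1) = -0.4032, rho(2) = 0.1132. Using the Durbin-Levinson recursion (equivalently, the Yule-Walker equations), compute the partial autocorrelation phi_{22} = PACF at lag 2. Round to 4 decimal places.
\phi_{22} = -0.0590

The PACF at lag k is phi_{kk}, the last component of the solution
to the Yule-Walker system G_k phi = r_k where
  (G_k)_{ij} = rho(|i - j|), (r_k)_i = rho(i), i,j = 1..k.
Equivalently, Durbin-Levinson gives phi_{kk} iteratively:
  phi_{11} = rho(1)
  phi_{kk} = [rho(k) - sum_{j=1..k-1} phi_{k-1,j} rho(k-j)]
            / [1 - sum_{j=1..k-1} phi_{k-1,j} rho(j)],
  phi_{k,j} = phi_{k-1,j} - phi_{kk} phi_{k-1,k-j},  j = 1..k-1.
Step k = 1:
  phi_11 = rho(1) = -0.4032.
Step k = 2:
  phi_22 = [rho(2) - phi_11 rho(1)] / [1 - phi_11 rho(1)] = [0.1132 - (-0.4032)(-0.4032)] / [1 - (-0.4032)(-0.4032)]
         = -0.04937024 / 0.83742976 = -0.059.
Therefore phi_{22} = -0.0590.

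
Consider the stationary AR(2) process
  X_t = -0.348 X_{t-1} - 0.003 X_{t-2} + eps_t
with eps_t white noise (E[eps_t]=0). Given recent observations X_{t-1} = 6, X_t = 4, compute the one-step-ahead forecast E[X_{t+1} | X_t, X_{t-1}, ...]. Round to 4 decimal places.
E[X_{t+1} \mid \mathcal F_t] = -1.4100

For an AR(p) model X_t = c + sum_i phi_i X_{t-i} + eps_t, the
one-step-ahead conditional mean is
  E[X_{t+1} | X_t, ...] = c + sum_i phi_i X_{t+1-i}.
Substitute known values:
  E[X_{t+1} | ...] = (-0.348) * (4) + (-0.003) * (6)
                   = -1.4100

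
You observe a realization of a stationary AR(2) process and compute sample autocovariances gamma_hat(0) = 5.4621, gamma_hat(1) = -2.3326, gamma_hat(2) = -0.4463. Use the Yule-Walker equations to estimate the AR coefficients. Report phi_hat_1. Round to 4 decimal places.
\hat\phi_{1} = -0.5650

The Yule-Walker equations for an AR(p) process read, in matrix form,
  Gamma_p phi = r_p,   with   (Gamma_p)_{ij} = gamma(|i - j|),
                       (r_p)_i = gamma(i),   i,j = 1..p.
Substitute the sample gammas (Toeplitz matrix and right-hand side of size 2):
  Gamma_p = [[5.4621, -2.3326], [-2.3326, 5.4621]]
  r_p     = [-2.3326, -0.4463]
Written out:
  5.4621 phi_1 - 2.3326 phi_2 = -2.3326
  -2.3326 phi_1 + 5.4621 phi_2 = -0.4463
Solve by Cramer's rule:
  det = gamma(0)^2 - gamma(1)^2 = (5.4621)^2 - (-2.3326)^2 = 29.83453641 - 5.44102276 = 24.39351365
  phi_hat_1 = [gamma(1) gamma(0) - gamma(1) gamma(2)] / det = [(-2.3326)(5.4621) - (-2.3326)(-0.4463)] / 24.39351365 = -13.78193384 / 24.39351365 = -0.565
  phi_hat_2 = [gamma(0) gamma(2) - gamma(1)^2] / det = [(5.4621)(-0.4463) - (-2.3326)^2] / 24.39351365 = -7.87875799 / 24.39351365 = -0.323
So phi_hat = [-0.5650, -0.3230].
Therefore phi_hat_1 = -0.5650.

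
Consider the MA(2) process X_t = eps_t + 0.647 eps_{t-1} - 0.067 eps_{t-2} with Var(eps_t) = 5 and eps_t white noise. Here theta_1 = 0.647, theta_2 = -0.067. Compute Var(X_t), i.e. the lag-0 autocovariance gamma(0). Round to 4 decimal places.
\gamma(0) = 7.1155

For an MA(q) process X_t = eps_t + sum_i theta_i eps_{t-i} with
Var(eps_t) = sigma^2, the variance is
  gamma(0) = sigma^2 * (1 + sum_i theta_i^2).
  sum_i theta_i^2 = (0.647)^2 + (-0.067)^2 = 0.418609 + 0.004489 = 0.423098.
  gamma(0) = 5 * (1 + 0.423098) = 5 * 1.423098 = 7.11549, which rounds to 7.1155.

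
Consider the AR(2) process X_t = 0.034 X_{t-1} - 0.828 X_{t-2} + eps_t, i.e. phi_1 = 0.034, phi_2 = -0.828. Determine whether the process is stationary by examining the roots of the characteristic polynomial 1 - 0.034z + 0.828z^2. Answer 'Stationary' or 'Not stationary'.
\text{Stationary}

The AR(p) characteristic polynomial is P(z) = 1 - 0.034z + 0.828z^2.
Stationarity requires all roots to lie outside the unit circle, i.e. |z| > 1 for every root.
Set 1 + (-0.034) z + (0.828) z^2 = 0, i.e. a z^2 + b z + c = 0 with a = 0.828, b = -0.034, c = 1.
Discriminant D = b^2 - 4ac = (-0.034)^2 - 4*(0.828)*1 = 0.001156 - (3.312) = -3.310844.
D < 0, so the roots are the complex-conjugate pair z = (-b +/- i sqrt(-D)) / (2a) = 0.0205 +/- 1.0988i.
For a conjugate pair |z|^2 = z * conj(z) = (product of roots) = c/a = 1/(0.828) = 1.207729, so |z| = sqrt(1.207729) = 1.099 for both roots.
Moduli of all roots: 1.0990, 1.0990.
All moduli strictly greater than 1? Yes.
Verdict: Stationary.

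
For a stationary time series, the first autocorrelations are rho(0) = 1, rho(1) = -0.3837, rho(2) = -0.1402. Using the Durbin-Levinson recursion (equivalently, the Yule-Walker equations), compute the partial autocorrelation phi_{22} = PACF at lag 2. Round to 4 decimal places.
\phi_{22} = -0.3370

The PACF at lag k is phi_{kk}, the last component of the solution
to the Yule-Walker system G_k phi = r_k where
  (G_k)_{ij} = rho(|i - j|), (r_k)_i = rho(i), i,j = 1..k.
Equivalently, Durbin-Levinson gives phi_{kk} iteratively:
  phi_{11} = rho(1)
  phi_{kk} = [rho(k) - sum_{j=1..k-1} phi_{k-1,j} rho(k-j)]
            / [1 - sum_{j=1..k-1} phi_{k-1,j} rho(j)],
  phi_{k,j} = phi_{k-1,j} - phi_{kk} phi_{k-1,k-j},  j = 1..k-1.
Step k = 1:
  phi_11 = rho(1) = -0.3837.
Step k = 2:
  phi_22 = [rho(2) - phi_11 rho(1)] / [1 - phi_11 rho(1)] = [-0.1402 - (-0.3837)(-0.3837)] / [1 - (-0.3837)(-0.3837)]
         = -0.28742569 / 0.85277431 = -0.337.
Therefore phi_{22} = -0.3370.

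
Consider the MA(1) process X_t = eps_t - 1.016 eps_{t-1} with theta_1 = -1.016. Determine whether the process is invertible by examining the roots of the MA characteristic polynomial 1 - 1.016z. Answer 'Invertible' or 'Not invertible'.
\text{Not invertible}

The MA(q) characteristic polynomial is P(z) = 1 - 1.016z.
Invertibility requires all roots to lie outside the unit circle, i.e. |z| > 1 for every root.
This is linear in z: 1 + (-1.016) z = 0  =>  z = -1/(-1.016) = 0.984252,  |z| = 0.984252.
Moduli of all roots: 0.9843.
All moduli strictly greater than 1? No.
Verdict: Not invertible.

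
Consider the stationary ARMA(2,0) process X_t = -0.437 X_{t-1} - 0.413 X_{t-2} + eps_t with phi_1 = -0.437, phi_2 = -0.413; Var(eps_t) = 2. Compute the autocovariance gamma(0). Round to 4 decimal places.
\gamma(0) = 2.6663

Multiply the model equation by X_{t-k} and take expectations. With theta_0 = psi_0 = 1 and psi_j the MA(infinity) weights, this gives
  gamma(k) - sum_i phi_i gamma(k-i) = c_k,
  c_k = sigma^2 * sum_{j=k..q} theta_j psi_{j-k}   (c_k = 0 for k > q),
using gamma(-m) = gamma(m).
Pure AR (q = 0): c_0 = sigma^2 = 2, c_k = 0 for k >= 1.
Equations for k = 0, 1, 2 (AR order 2, c_2 = 0):
  (E0) gamma(0) = phi_1 gamma(1) + phi_2 gamma(2) + c_0
  (E1) gamma(1) = phi_1 gamma(0) + phi_2 gamma(1) + c_1
  (E2) gamma(2) = phi_1 gamma(1) + phi_2 gamma(0)
From (E1): gamma(1) = A gamma(0) + B with
  A = phi_1 / (1 - phi_2) = -0.437 / 1.413 = -0.309271,   B = c_1 / (1 - phi_2) = 0 / 1.413 = 0.
Insert (E2) into (E0): gamma(0) (1 - phi_2^2) = phi_1 (1 + phi_2) gamma(1) + c_0.
  phi_1 (1 + phi_2) = (-0.437)(0.587) = -0.256519,   1 - phi_2^2 = 0.829431.
Replace gamma(1) by A gamma(0) + B and collect gamma(0):
  gamma(0) [0.829431 - (-0.256519)(-0.309271)] = c_0 = 2
  gamma(0) * 0.750097 = 2
  gamma(0) = 2 / 0.750097 = 2.666321.
Therefore gamma(0) = 2.6663 (to 4 decimal places).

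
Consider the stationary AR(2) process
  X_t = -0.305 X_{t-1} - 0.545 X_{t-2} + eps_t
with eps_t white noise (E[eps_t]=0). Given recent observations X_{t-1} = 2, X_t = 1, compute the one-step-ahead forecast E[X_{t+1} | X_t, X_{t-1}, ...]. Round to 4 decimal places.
E[X_{t+1} \mid \mathcal F_t] = -1.3950

For an AR(p) model X_t = c + sum_i phi_i X_{t-i} + eps_t, the
one-step-ahead conditional mean is
  E[X_{t+1} | X_t, ...] = c + sum_i phi_i X_{t+1-i}.
Substitute known values:
  E[X_{t+1} | ...] = (-0.305) * (1) + (-0.545) * (2)
                   = -1.3950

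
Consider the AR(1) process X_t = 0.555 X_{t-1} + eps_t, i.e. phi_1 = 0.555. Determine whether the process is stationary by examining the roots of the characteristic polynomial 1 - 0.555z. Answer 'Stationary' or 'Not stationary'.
\text{Stationary}

The AR(p) characteristic polynomial is P(z) = 1 - 0.555z.
Stationarity requires all roots to lie outside the unit circle, i.e. |z| > 1 for every root.
This is linear in z: 1 + (-0.555) z = 0  =>  z = -1/(-0.555) = 1.801802,  |z| = 1.801802.
Moduli of all roots: 1.8018.
All moduli strictly greater than 1? Yes.
Verdict: Stationary.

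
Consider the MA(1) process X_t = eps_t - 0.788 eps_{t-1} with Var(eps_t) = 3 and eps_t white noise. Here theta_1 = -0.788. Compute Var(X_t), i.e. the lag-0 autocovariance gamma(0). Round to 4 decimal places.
\gamma(0) = 4.8628

For an MA(q) process X_t = eps_t + sum_i theta_i eps_{t-i} with
Var(eps_t) = sigma^2, the variance is
  gamma(0) = sigma^2 * (1 + sum_i theta_i^2).
  sum_i theta_i^2 = (-0.788)^2 = 0.620944.
  gamma(0) = 3 * (1 + 0.620944) = 3 * 1.620944 = 4.862832, which rounds to 4.8628.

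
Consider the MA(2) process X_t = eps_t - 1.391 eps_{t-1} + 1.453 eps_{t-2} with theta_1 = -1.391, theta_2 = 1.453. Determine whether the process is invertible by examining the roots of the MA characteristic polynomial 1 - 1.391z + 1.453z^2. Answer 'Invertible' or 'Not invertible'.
\text{Not invertible}

The MA(q) characteristic polynomial is P(z) = 1 - 1.391z + 1.453z^2.
Invertibility requires all roots to lie outside the unit circle, i.e. |z| > 1 for every root.
Set 1 + (-1.391) z + (1.453) z^2 = 0, i.e. a z^2 + b z + c = 0 with a = 1.453, b = -1.391, c = 1.
Discriminant D = b^2 - 4ac = (-1.391)^2 - 4*(1.453)*1 = 1.934881 - (5.812) = -3.877119.
D < 0, so the roots are the complex-conjugate pair z = (-b +/- i sqrt(-D)) / (2a) = 0.4787 +/- 0.6776i.
For a conjugate pair |z|^2 = z * conj(z) = (product of roots) = c/a = 1/(1.453) = 0.688231, so |z| = sqrt(0.688231) = 0.8296 for both roots.
Moduli of all roots: 0.8296, 0.8296.
All moduli strictly greater than 1? No.
Verdict: Not invertible.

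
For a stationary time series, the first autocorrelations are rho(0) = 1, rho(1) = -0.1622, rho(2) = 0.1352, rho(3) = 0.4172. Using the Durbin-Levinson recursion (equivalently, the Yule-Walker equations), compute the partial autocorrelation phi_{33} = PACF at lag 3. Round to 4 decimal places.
\phi_{33} = 0.4730

The PACF at lag k is phi_{kk}, the last component of the solution
to the Yule-Walker system G_k phi = r_k where
  (G_k)_{ij} = rho(|i - j|), (r_k)_i = rho(i), i,j = 1..k.
Equivalently, Durbin-Levinson gives phi_{kk} iteratively:
  phi_{11} = rho(1)
  phi_{kk} = [rho(k) - sum_{j=1..k-1} phi_{k-1,j} rho(k-j)]
            / [1 - sum_{j=1..k-1} phi_{k-1,j} rho(j)],
  phi_{k,j} = phi_{k-1,j} - phi_{kk} phi_{k-1,k-j},  j = 1..k-1.
Step k = 1:
  phi_11 = rho(1) = -0.1622.
Step k = 2:
  phi_22 = [rho(2) - phi_11 rho(1)] / [1 - phi_11 rho(1)] = [0.1352 - (-0.1622)(-0.1622)] / [1 - (-0.1622)(-0.1622)]
         = 0.10889116 / 0.97369116 = 0.111833.
  Update: phi_21 = phi_11 - phi_22 phi_11 = -0.1622 - (0.111833)(-0.1622) = -0.144061.
Step k = 3:
  phi_33 = [rho(3) - phi_21 rho(2) - phi_22 rho(1)] / [1 - phi_21 rho(1) - phi_22 rho(2)]
    numerator   = 0.4172 - (-0.144061)(0.1352) - (0.111833)(-0.1622) = 0.45481637
    denominator = 1 - (-0.144061)(-0.1622) - (0.111833)(0.1352) = 0.9615135
  phi_33 = 0.45481637 / 0.9615135 = 0.473.
Therefore phi_{33} = 0.4730.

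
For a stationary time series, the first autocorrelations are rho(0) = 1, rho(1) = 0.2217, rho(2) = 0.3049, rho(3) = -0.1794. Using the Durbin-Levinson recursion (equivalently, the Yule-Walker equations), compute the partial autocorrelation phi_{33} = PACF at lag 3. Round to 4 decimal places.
\phi_{33} = -0.3270

The PACF at lag k is phi_{kk}, the last component of the solution
to the Yule-Walker system G_k phi = r_k where
  (G_k)_{ij} = rho(|i - j|), (r_k)_i = rho(i), i,j = 1..k.
Equivalently, Durbin-Levinson gives phi_{kk} iteratively:
  phi_{11} = rho(1)
  phi_{kk} = [rho(k) - sum_{j=1..k-1} phi_{k-1,j} rho(k-j)]
            / [1 - sum_{j=1..k-1} phi_{k-1,j} rho(j)],
  phi_{k,j} = phi_{k-1,j} - phi_{kk} phi_{k-1,k-j},  j = 1..k-1.
Step k = 1:
  phi_11 = rho(1) = 0.2217.
Step k = 2:
  phi_22 = [rho(2) - phi_11 rho(1)] / [1 - phi_11 rho(1)] = [0.3049 - (0.2217)(0.2217)] / [1 - (0.2217)(0.2217)]
         = 0.25574911 / 0.95084911 = 0.268969.
  Update: phi_21 = phi_11 - phi_22 phi_11 = 0.2217 - (0.268969)(0.2217) = 0.16207.
Step k = 3:
  phi_33 = [rho(3) - phi_21 rho(2) - phi_22 rho(1)] / [1 - phi_21 rho(1) - phi_22 rho(2)]
    numerator   = -0.1794 - (0.16207)(0.3049) - (0.268969)(0.2217) = -0.28844547
    denominator = 1 - (0.16207)(0.2217) - (0.268969)(0.3049) = 0.88206048
  phi_33 = -0.28844547 / 0.88206048 = -0.327.
Therefore phi_{33} = -0.3270.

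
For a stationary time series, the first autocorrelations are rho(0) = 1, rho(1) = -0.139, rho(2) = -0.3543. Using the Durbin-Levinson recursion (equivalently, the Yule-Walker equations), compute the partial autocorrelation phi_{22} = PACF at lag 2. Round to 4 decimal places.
\phi_{22} = -0.3810

The PACF at lag k is phi_{kk}, the last component of the solution
to the Yule-Walker system G_k phi = r_k where
  (G_k)_{ij} = rho(|i - j|), (r_k)_i = rho(i), i,j = 1..k.
Equivalently, Durbin-Levinson gives phi_{kk} iteratively:
  phi_{11} = rho(1)
  phi_{kk} = [rho(k) - sum_{j=1..k-1} phi_{k-1,j} rho(k-j)]
            / [1 - sum_{j=1..k-1} phi_{k-1,j} rho(j)],
  phi_{k,j} = phi_{k-1,j} - phi_{kk} phi_{k-1,k-j},  j = 1..k-1.
Step k = 1:
  phi_11 = rho(1) = -0.139.
Step k = 2:
  phi_22 = [rho(2) - phi_11 rho(1)] / [1 - phi_11 rho(1)] = [-0.3543 - (-0.139)(-0.139)] / [1 - (-0.139)(-0.139)]
         = -0.373621 / 0.980679 = -0.381.
Therefore phi_{22} = -0.3810.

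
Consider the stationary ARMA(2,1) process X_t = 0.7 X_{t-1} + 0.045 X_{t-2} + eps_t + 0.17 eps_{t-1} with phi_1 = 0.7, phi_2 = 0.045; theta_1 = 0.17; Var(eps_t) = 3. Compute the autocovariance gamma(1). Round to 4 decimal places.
\gamma(1) = 6.6201

Multiply the model equation by X_{t-k} and take expectations. With theta_0 = psi_0 = 1 and psi_j the MA(infinity) weights, this gives
  gamma(k) - sum_i phi_i gamma(k-i) = c_k,
  c_k = sigma^2 * sum_{j=k..q} theta_j psi_{j-k}   (c_k = 0 for k > q),
using gamma(-m) = gamma(m).
psi-weights needed (psi_j = theta_j + sum_i phi_i psi_{j-i}):
  psi_1 = theta_1 + phi_1 = 0.17 + (0.7) = 0.87
Right-hand sides:
  c_0 = sigma^2 (1 + theta_1 psi_1) = 3 * (1 + (0.17)(0.87)) = 3 * 1.1479 = 3.4437
  c_1 = sigma^2 theta_1 = 3 * (0.17) = 0.51
  c_2 = 0
Equations for k = 0, 1, 2 (AR order 2, c_2 = 0):
  (E0) gamma(0) = phi_1 gamma(1) + phi_2 gamma(2) + c_0
  (E1) gamma(1) = phi_1 gamma(0) + phi_2 gamma(1) + c_1
  (E2) gamma(2) = phi_1 gamma(1) + phi_2 gamma(0)
From (E1): gamma(1) = A gamma(0) + B with
  A = phi_1 / (1 - phi_2) = 0.7 / 0.955 = 0.732984,   B = c_1 / (1 - phi_2) = 0.51 / 0.955 = 0.534031.
Insert (E2) into (E0): gamma(0) (1 - phi_2^2) = phi_1 (1 + phi_2) gamma(1) + c_0.
  phi_1 (1 + phi_2) = (0.7)(1.045) = 0.7315,   1 - phi_2^2 = 0.997975.
Replace gamma(1) by A gamma(0) + B and collect gamma(0):
  gamma(0) [0.997975 - (0.7315)(0.732984)] = (0.7315)(0.534031) + 3.4437
  gamma(0) * 0.461797 = 3.834344
  gamma(0) = 3.834344 / 0.461797 = 8.303094.
  gamma(1) = A gamma(0) + B = (0.732984)(8.303094) + (0.534031) = 6.620069.
Therefore gamma(1) = 6.6201 (to 4 decimal places).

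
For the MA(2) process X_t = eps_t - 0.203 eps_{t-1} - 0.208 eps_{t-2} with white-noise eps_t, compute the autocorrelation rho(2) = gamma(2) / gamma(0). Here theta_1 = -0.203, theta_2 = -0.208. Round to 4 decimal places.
\rho(2) = -0.1918

For an MA(q) process with theta_0 = 1, the autocovariance is
  gamma(k) = sigma^2 * sum_{i=0..q-k} theta_i * theta_{i+k},
and rho(k) = gamma(k) / gamma(0). Sigma^2 cancels.
  numerator   = (1)*(-0.208) = -0.208.
  denominator = (1)^2 + (-0.203)^2 + (-0.208)^2 = 1.084473.
  rho(2) = -0.208 / 1.084473 = -0.1918.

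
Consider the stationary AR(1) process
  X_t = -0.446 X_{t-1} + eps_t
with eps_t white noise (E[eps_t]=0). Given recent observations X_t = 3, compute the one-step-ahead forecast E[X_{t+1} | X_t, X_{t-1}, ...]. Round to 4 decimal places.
E[X_{t+1} \mid \mathcal F_t] = -1.3380

For an AR(p) model X_t = c + sum_i phi_i X_{t-i} + eps_t, the
one-step-ahead conditional mean is
  E[X_{t+1} | X_t, ...] = c + sum_i phi_i X_{t+1-i}.
Substitute known values:
  E[X_{t+1} | ...] = (-0.446) * (3)
                   = -1.3380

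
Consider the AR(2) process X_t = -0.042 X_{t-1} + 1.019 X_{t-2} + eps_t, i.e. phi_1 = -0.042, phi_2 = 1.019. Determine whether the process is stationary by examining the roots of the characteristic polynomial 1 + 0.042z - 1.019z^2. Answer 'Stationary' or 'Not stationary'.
\text{Not stationary}

The AR(p) characteristic polynomial is P(z) = 1 + 0.042z - 1.019z^2.
Stationarity requires all roots to lie outside the unit circle, i.e. |z| > 1 for every root.
Set 1 + (0.042) z + (-1.019) z^2 = 0, i.e. a z^2 + b z + c = 0 with a = -1.019, b = 0.042, c = 1.
Discriminant D = b^2 - 4ac = (0.042)^2 - 4*(-1.019)*1 = 0.001764 - (-4.076) = 4.077764.
D >= 0, so the roots are real: z = (-b +/- sqrt(D)) / (2a) = (-0.042 +/- 2.019347) / (-2.038).
  z_1 = (-0.042 + 2.019347) / (-2.038) = -0.9702,   |z_1| = 0.9702.
  z_2 = (-0.042 - 2.019347) / (-2.038) = 1.0115,   |z_2| = 1.0115.
Moduli of all roots: 0.9702, 1.0115.
All moduli strictly greater than 1? No.
Verdict: Not stationary.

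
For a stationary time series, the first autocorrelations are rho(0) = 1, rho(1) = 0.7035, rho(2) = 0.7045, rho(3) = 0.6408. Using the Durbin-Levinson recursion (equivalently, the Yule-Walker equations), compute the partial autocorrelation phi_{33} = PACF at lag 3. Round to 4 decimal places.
\phi_{33} = 0.1409

The PACF at lag k is phi_{kk}, the last component of the solution
to the Yule-Walker system G_k phi = r_k where
  (G_k)_{ij} = rho(|i - j|), (r_k)_i = rho(i), i,j = 1..k.
Equivalently, Durbin-Levinson gives phi_{kk} iteratively:
  phi_{11} = rho(1)
  phi_{kk} = [rho(k) - sum_{j=1..k-1} phi_{k-1,j} rho(k-j)]
            / [1 - sum_{j=1..k-1} phi_{k-1,j} rho(j)],
  phi_{k,j} = phi_{k-1,j} - phi_{kk} phi_{k-1,k-j},  j = 1..k-1.
Step k = 1:
  phi_11 = rho(1) = 0.7035.
Step k = 2:
  phi_22 = [rho(2) - phi_11 rho(1)] / [1 - phi_11 rho(1)] = [0.7045 - (0.7035)(0.7035)] / [1 - (0.7035)(0.7035)]
         = 0.20958775 / 0.50508775 = 0.414953.
  Update: phi_21 = phi_11 - phi_22 phi_11 = 0.7035 - (0.414953)(0.7035) = 0.41158.
Step k = 3:
  phi_33 = [rho(3) - phi_21 rho(2) - phi_22 rho(1)] / [1 - phi_21 rho(1) - phi_22 rho(2)]
    numerator   = 0.6408 - (0.41158)(0.7045) - (0.414953)(0.7035) = 0.05892203
    denominator = 1 - (0.41158)(0.7035) - (0.414953)(0.7045) = 0.41811865
  phi_33 = 0.05892203 / 0.41811865 = 0.1409.
Therefore phi_{33} = 0.1409.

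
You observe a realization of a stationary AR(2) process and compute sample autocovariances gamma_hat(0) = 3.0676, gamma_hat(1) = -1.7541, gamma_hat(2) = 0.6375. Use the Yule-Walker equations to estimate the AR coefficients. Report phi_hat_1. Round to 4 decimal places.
\hat\phi_{1} = -0.6731

The Yule-Walker equations for an AR(p) process read, in matrix form,
  Gamma_p phi = r_p,   with   (Gamma_p)_{ij} = gamma(|i - j|),
                       (r_p)_i = gamma(i),   i,j = 1..p.
Substitute the sample gammas (Toeplitz matrix and right-hand side of size 2):
  Gamma_p = [[3.0676, -1.7541], [-1.7541, 3.0676]]
  r_p     = [-1.7541, 0.6375]
Written out:
  3.0676 phi_1 - 1.7541 phi_2 = -1.7541
  -1.7541 phi_1 + 3.0676 phi_2 = 0.6375
Solve by Cramer's rule:
  det = gamma(0)^2 - gamma(1)^2 = (3.0676)^2 - (-1.7541)^2 = 9.41016976 - 3.07686681 = 6.33330295
  phi_hat_1 = [gamma(1) gamma(0) - gamma(1) gamma(2)] / det = [(-1.7541)(3.0676) - (-1.7541)(0.6375)] / 6.33330295 = -4.26263841 / 6.33330295 = -0.6731
  phi_hat_2 = [gamma(0) gamma(2) - gamma(1)^2] / det = [(3.0676)(0.6375) - (-1.7541)^2] / 6.33330295 = -1.12127181 / 6.33330295 = -0.177
So phi_hat = [-0.6731, -0.1770].
Therefore phi_hat_1 = -0.6731.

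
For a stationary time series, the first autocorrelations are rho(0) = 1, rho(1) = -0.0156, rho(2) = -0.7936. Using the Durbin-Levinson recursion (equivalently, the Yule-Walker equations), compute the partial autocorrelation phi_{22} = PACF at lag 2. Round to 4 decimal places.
\phi_{22} = -0.7940

The PACF at lag k is phi_{kk}, the last component of the solution
to the Yule-Walker system G_k phi = r_k where
  (G_k)_{ij} = rho(|i - j|), (r_k)_i = rho(i), i,j = 1..k.
Equivalently, Durbin-Levinson gives phi_{kk} iteratively:
  phi_{11} = rho(1)
  phi_{kk} = [rho(k) - sum_{j=1..k-1} phi_{k-1,j} rho(k-j)]
            / [1 - sum_{j=1..k-1} phi_{k-1,j} rho(j)],
  phi_{k,j} = phi_{k-1,j} - phi_{kk} phi_{k-1,k-j},  j = 1..k-1.
Step k = 1:
  phi_11 = rho(1) = -0.0156.
Step k = 2:
  phi_22 = [rho(2) - phi_11 rho(1)] / [1 - phi_11 rho(1)] = [-0.7936 - (-0.0156)(-0.0156)] / [1 - (-0.0156)(-0.0156)]
         = -0.79384336 / 0.99975664 = -0.794.
Therefore phi_{22} = -0.7940.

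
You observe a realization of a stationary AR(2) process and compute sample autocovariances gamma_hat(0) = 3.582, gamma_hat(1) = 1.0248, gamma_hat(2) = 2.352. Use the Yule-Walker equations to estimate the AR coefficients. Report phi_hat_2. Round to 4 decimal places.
\hat\phi_{2} = 0.6260

The Yule-Walker equations for an AR(p) process read, in matrix form,
  Gamma_p phi = r_p,   with   (Gamma_p)_{ij} = gamma(|i - j|),
                       (r_p)_i = gamma(i),   i,j = 1..p.
Substitute the sample gammas (Toeplitz matrix and right-hand side of size 2):
  Gamma_p = [[3.582, 1.0248], [1.0248, 3.582]]
  r_p     = [1.0248, 2.352]
Written out:
  3.582 phi_1 + 1.0248 phi_2 = 1.0248
  1.0248 phi_1 + 3.582 phi_2 = 2.352
Solve by Cramer's rule:
  det = gamma(0)^2 - gamma(1)^2 = (3.582)^2 - (1.0248)^2 = 12.830724 - 1.05021504 = 11.78050896
  phi_hat_1 = [gamma(1) gamma(0) - gamma(1) gamma(2)] / det = [(1.0248)(3.582) - (1.0248)(2.352)] / 11.78050896 = 1.260504 / 11.78050896 = 0.107
  phi_hat_2 = [gamma(0) gamma(2) - gamma(1)^2] / det = [(3.582)(2.352) - (1.0248)^2] / 11.78050896 = 7.37464896 / 11.78050896 = 0.626
So phi_hat = [0.1070, 0.6260].
Therefore phi_hat_2 = 0.6260.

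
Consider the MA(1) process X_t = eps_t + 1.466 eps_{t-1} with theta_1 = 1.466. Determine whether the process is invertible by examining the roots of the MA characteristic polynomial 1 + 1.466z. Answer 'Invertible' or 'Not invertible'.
\text{Not invertible}

The MA(q) characteristic polynomial is P(z) = 1 + 1.466z.
Invertibility requires all roots to lie outside the unit circle, i.e. |z| > 1 for every root.
This is linear in z: 1 + (1.466) z = 0  =>  z = -1/(1.466) = -0.682128,  |z| = 0.682128.
Moduli of all roots: 0.6821.
All moduli strictly greater than 1? No.
Verdict: Not invertible.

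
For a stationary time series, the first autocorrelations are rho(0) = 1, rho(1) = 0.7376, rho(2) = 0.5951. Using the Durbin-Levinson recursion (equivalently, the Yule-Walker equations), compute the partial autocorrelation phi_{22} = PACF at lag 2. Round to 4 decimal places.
\phi_{22} = 0.1120

The PACF at lag k is phi_{kk}, the last component of the solution
to the Yule-Walker system G_k phi = r_k where
  (G_k)_{ij} = rho(|i - j|), (r_k)_i = rho(i), i,j = 1..k.
Equivalently, Durbin-Levinson gives phi_{kk} iteratively:
  phi_{11} = rho(1)
  phi_{kk} = [rho(k) - sum_{j=1..k-1} phi_{k-1,j} rho(k-j)]
            / [1 - sum_{j=1..k-1} phi_{k-1,j} rho(j)],
  phi_{k,j} = phi_{k-1,j} - phi_{kk} phi_{k-1,k-j},  j = 1..k-1.
Step k = 1:
  phi_11 = rho(1) = 0.7376.
Step k = 2:
  phi_22 = [rho(2) - phi_11 rho(1)] / [1 - phi_11 rho(1)] = [0.5951 - (0.7376)(0.7376)] / [1 - (0.7376)(0.7376)]
         = 0.05104624 / 0.45594624 = 0.112.
Therefore phi_{22} = 0.1120.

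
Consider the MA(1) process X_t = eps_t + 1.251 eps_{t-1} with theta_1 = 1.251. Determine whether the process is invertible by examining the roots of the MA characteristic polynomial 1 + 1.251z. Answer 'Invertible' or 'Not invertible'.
\text{Not invertible}

The MA(q) characteristic polynomial is P(z) = 1 + 1.251z.
Invertibility requires all roots to lie outside the unit circle, i.e. |z| > 1 for every root.
This is linear in z: 1 + (1.251) z = 0  =>  z = -1/(1.251) = -0.799361,  |z| = 0.799361.
Moduli of all roots: 0.7994.
All moduli strictly greater than 1? No.
Verdict: Not invertible.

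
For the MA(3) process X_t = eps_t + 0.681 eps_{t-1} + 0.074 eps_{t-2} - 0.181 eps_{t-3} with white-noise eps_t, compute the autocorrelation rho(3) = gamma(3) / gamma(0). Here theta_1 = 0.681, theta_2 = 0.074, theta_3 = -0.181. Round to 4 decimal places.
\rho(3) = -0.1205

For an MA(q) process with theta_0 = 1, the autocovariance is
  gamma(k) = sigma^2 * sum_{i=0..q-k} theta_i * theta_{i+k},
and rho(k) = gamma(k) / gamma(0). Sigma^2 cancels.
  numerator   = (1)*(-0.181) = -0.181.
  denominator = (1)^2 + (0.681)^2 + (0.074)^2 + (-0.181)^2 = 1.501998.
  rho(3) = -0.181 / 1.501998 = -0.1205.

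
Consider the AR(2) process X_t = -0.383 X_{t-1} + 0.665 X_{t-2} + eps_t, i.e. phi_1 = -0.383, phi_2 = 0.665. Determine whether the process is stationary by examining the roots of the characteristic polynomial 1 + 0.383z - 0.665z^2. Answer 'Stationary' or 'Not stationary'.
\text{Not stationary}

The AR(p) characteristic polynomial is P(z) = 1 + 0.383z - 0.665z^2.
Stationarity requires all roots to lie outside the unit circle, i.e. |z| > 1 for every root.
Set 1 + (0.383) z + (-0.665) z^2 = 0, i.e. a z^2 + b z + c = 0 with a = -0.665, b = 0.383, c = 1.
Discriminant D = b^2 - 4ac = (0.383)^2 - 4*(-0.665)*1 = 0.146689 - (-2.66) = 2.806689.
D >= 0, so the roots are real: z = (-b +/- sqrt(D)) / (2a) = (-0.383 +/- 1.675318) / (-1.33).
  z_1 = (-0.383 + 1.675318) / (-1.33) = -0.9717,   |z_1| = 0.9717.
  z_2 = (-0.383 - 1.675318) / (-1.33) = 1.5476,   |z_2| = 1.5476.
Moduli of all roots: 0.9717, 1.5476.
All moduli strictly greater than 1? No.
Verdict: Not stationary.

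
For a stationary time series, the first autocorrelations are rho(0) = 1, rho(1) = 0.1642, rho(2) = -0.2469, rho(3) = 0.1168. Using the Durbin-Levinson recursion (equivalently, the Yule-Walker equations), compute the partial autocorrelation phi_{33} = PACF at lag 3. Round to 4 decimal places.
\phi_{33} = 0.2399

The PACF at lag k is phi_{kk}, the last component of the solution
to the Yule-Walker system G_k phi = r_k where
  (G_k)_{ij} = rho(|i - j|), (r_k)_i = rho(i), i,j = 1..k.
Equivalently, Durbin-Levinson gives phi_{kk} iteratively:
  phi_{11} = rho(1)
  phi_{kk} = [rho(k) - sum_{j=1..k-1} phi_{k-1,j} rho(k-j)]
            / [1 - sum_{j=1..k-1} phi_{k-1,j} rho(j)],
  phi_{k,j} = phi_{k-1,j} - phi_{kk} phi_{k-1,k-j},  j = 1..k-1.
Step k = 1:
  phi_11 = rho(1) = 0.1642.
Step k = 2:
  phi_22 = [rho(2) - phi_11 rho(1)] / [1 - phi_11 rho(1)] = [-0.2469 - (0.1642)(0.1642)] / [1 - (0.1642)(0.1642)]
         = -0.27386164 / 0.97303836 = -0.28145.
  Update: phi_21 = phi_11 - phi_22 phi_11 = 0.1642 - (-0.28145)(0.1642) = 0.210414.
Step k = 3:
  phi_33 = [rho(3) - phi_21 rho(2) - phi_22 rho(1)] / [1 - phi_21 rho(1) - phi_22 rho(2)]
    numerator   = 0.1168 - (0.210414)(-0.2469) - (-0.28145)(0.1642) = 0.21496533
    denominator = 1 - (0.210414)(0.1642) - (-0.28145)(-0.2469) = 0.89596
  phi_33 = 0.21496533 / 0.89596 = 0.2399.
Therefore phi_{33} = 0.2399.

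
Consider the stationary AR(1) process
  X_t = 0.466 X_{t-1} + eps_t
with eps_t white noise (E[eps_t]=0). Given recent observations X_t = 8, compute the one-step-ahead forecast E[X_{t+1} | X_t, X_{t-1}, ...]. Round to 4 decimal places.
E[X_{t+1} \mid \mathcal F_t] = 3.7280

For an AR(p) model X_t = c + sum_i phi_i X_{t-i} + eps_t, the
one-step-ahead conditional mean is
  E[X_{t+1} | X_t, ...] = c + sum_i phi_i X_{t+1-i}.
Substitute known values:
  E[X_{t+1} | ...] = (0.466) * (8)
                   = 3.7280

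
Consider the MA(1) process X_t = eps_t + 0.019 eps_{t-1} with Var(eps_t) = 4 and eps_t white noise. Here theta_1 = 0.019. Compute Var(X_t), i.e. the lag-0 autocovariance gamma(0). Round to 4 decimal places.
\gamma(0) = 4.0014

For an MA(q) process X_t = eps_t + sum_i theta_i eps_{t-i} with
Var(eps_t) = sigma^2, the variance is
  gamma(0) = sigma^2 * (1 + sum_i theta_i^2).
  sum_i theta_i^2 = (0.019)^2 = 0.000361.
  gamma(0) = 4 * (1 + 0.000361) = 4 * 1.000361 = 4.001444, which rounds to 4.0014.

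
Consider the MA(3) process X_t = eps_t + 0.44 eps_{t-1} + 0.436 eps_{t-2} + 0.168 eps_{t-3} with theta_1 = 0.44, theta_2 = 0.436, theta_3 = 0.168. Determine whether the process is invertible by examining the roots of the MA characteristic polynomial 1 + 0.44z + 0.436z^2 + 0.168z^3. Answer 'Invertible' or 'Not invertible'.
\text{Invertible}

The MA(q) characteristic polynomial is P(z) = 1 + 0.44z + 0.436z^2 + 0.168z^3.
Invertibility requires all roots to lie outside the unit circle, i.e. |z| > 1 for every root.
Degree 3: look for a simple real root z0 first, then factor out (1 - z/z0) and solve the remaining quadratic.
Testing z0 = -2.5: P(-2.5) = 1 + (0.44)(-2.5) + (0.436)(-2.5)^2 + (0.168)(-2.5)^3
  = 1 + (-1.1) + (2.725) + (-2.625) = 0.  So z_0 = -2.5 is a root, |z_0| = 2.5.
Divide out the factor (1 + 0.4 z) = (1 - z/z0) (since 1/z0 = -0.4):
  P(z) = (1 + 0.4 z)(1 + (0.04) z + (0.42) z^2)
  [check: z-coef 0.04 - (-0.4) = 0.44; z^2-coef 0.42 - (-0.4)(0.04) = 0.436; z^3-coef -(-0.4)(0.42) = 0.168.]
Remaining roots from the quadratic factor 1 + (0.04) z + (0.42) z^2:
  Set 1 + (0.04) z + (0.42) z^2 = 0, i.e. a z^2 + b z + c = 0 with a = 0.42, b = 0.04, c = 1.
  Discriminant D = b^2 - 4ac = (0.04)^2 - 4*(0.42)*1 = 0.0016 - (1.68) = -1.6784.
  D < 0, so the roots are the complex-conjugate pair z = (-b +/- i sqrt(-D)) / (2a) = -0.0476 +/- 1.5423i.
  For a conjugate pair |z|^2 = z * conj(z) = (product of roots) = c/a = 1/(0.42) = 2.380952, so |z| = sqrt(2.380952) = 1.543 for both roots.
Moduli of all roots: 2.5000, 1.5430, 1.5430.
All moduli strictly greater than 1? Yes.
Verdict: Invertible.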